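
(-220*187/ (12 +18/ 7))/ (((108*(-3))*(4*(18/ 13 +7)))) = 55055/ 211896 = 0.26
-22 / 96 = -11 / 48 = -0.23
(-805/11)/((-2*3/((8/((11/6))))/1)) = 6440/121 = 53.22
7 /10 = 0.70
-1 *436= -436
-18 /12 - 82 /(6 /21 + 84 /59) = -34925 /706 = -49.47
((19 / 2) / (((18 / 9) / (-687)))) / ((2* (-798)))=229 / 112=2.04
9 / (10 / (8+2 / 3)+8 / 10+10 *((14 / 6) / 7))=1755 / 1031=1.70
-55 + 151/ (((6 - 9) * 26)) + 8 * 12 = 3047/ 78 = 39.06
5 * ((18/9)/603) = 10/603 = 0.02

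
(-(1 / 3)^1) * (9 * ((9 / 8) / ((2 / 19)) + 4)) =-705 / 16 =-44.06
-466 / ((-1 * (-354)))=-233 / 177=-1.32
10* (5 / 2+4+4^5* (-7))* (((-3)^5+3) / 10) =1718760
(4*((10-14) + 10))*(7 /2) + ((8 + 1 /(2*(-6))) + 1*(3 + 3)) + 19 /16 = 4757 /48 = 99.10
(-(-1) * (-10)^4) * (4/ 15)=8000/ 3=2666.67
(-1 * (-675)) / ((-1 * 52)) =-675 / 52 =-12.98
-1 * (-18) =18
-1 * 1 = -1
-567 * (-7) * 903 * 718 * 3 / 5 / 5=7719951078 / 25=308798043.12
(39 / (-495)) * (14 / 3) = -182 / 495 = -0.37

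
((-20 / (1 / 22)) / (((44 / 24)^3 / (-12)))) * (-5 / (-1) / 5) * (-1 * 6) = -622080 / 121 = -5141.16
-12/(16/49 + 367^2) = -588/6599777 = -0.00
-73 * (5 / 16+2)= -2701 / 16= -168.81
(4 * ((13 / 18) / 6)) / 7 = 13 / 189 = 0.07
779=779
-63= -63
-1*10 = -10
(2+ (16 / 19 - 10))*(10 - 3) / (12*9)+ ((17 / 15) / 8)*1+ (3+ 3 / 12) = 60077 / 20520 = 2.93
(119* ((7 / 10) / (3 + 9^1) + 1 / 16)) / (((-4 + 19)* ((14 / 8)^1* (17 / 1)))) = 29 / 900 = 0.03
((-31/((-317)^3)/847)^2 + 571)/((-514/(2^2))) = -831358799406130640444104/187092129113288594215097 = -4.44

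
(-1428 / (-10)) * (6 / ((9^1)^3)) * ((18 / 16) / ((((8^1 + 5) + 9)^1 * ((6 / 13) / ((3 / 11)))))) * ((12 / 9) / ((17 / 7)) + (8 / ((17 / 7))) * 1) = 4459 / 32670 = 0.14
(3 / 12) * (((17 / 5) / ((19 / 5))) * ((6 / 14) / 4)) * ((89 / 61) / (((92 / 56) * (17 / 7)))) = 1869 / 213256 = 0.01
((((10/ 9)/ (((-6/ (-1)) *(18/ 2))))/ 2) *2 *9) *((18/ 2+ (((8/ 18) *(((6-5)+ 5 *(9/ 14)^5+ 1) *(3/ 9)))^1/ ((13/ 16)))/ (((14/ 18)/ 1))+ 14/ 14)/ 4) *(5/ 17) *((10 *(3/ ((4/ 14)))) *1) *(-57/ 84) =-424574000/ 41294799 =-10.28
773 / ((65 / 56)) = 43288 / 65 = 665.97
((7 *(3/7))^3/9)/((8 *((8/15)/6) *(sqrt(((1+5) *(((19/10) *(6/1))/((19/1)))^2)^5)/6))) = 15625 *sqrt(6)/10368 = 3.69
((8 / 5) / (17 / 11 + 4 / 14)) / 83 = 616 / 58515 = 0.01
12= 12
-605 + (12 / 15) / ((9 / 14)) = -27169 / 45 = -603.76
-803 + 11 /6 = -4807 /6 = -801.17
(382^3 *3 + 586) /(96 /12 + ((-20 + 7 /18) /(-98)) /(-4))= 235994256288 /11219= 21035230.97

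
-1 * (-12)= 12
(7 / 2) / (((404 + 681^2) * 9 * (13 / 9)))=7 / 12068290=0.00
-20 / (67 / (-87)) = 1740 / 67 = 25.97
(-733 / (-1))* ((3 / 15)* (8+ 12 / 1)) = 2932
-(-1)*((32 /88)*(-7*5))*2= -280 /11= -25.45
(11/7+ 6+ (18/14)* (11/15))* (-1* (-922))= 274756/35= 7850.17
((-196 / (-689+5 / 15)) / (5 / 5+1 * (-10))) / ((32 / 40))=-245 / 6198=-0.04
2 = 2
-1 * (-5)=5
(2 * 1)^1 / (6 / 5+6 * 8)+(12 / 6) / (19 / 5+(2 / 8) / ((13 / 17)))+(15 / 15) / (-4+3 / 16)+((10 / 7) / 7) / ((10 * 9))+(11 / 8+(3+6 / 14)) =47989761551 / 9467645544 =5.07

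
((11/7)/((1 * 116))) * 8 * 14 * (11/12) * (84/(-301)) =-484/1247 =-0.39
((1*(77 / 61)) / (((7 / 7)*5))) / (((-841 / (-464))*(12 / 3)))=308 / 8845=0.03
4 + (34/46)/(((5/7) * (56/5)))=753/184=4.09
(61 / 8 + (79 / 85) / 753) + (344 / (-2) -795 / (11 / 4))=-2554112573 / 5632440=-453.46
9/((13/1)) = 0.69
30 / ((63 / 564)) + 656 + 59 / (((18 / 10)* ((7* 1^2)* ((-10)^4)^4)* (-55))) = 6407279999999999999941 / 6930000000000000000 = 924.57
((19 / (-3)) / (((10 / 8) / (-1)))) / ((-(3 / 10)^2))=-1520 / 27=-56.30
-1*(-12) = 12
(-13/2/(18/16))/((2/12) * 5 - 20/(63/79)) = 56/235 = 0.24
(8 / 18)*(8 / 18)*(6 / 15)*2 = 64 / 405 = 0.16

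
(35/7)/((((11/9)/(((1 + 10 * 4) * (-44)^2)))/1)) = 324720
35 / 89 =0.39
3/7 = 0.43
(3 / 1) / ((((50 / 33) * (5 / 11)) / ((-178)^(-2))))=1089 / 7921000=0.00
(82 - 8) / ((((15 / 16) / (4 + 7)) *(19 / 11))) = 143264 / 285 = 502.68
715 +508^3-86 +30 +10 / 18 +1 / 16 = 18877992713 / 144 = 131097171.62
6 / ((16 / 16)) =6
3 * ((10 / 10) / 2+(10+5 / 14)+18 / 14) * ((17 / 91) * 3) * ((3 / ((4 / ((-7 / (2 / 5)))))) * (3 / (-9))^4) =-7225 / 2184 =-3.31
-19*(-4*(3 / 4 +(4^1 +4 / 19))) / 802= 377 / 802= 0.47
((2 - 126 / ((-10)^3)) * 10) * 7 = 7441 / 50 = 148.82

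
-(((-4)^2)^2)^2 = -65536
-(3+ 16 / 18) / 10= -7 / 18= -0.39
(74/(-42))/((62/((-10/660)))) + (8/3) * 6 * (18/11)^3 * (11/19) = 728961077/17959788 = 40.59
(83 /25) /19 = 0.17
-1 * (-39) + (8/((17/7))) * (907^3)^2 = 31176815247369425807/17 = 1833930308668789753.35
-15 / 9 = -5 / 3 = -1.67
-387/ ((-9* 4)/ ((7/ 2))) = 301/ 8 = 37.62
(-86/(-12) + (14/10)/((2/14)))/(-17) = -509/510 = -1.00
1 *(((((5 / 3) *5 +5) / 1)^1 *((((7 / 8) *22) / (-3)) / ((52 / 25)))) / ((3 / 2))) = -9625 / 351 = -27.42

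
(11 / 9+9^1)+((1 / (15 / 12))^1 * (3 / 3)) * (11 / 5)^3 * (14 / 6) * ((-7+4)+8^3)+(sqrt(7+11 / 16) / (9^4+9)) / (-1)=56965736 / 5625 - sqrt(123) / 26280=10127.24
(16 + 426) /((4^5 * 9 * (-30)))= -221 /138240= -0.00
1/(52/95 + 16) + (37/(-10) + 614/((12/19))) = 2537541/2620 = 968.53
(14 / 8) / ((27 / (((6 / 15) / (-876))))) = -7 / 236520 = -0.00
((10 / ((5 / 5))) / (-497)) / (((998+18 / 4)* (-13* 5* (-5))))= -4 / 64771525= -0.00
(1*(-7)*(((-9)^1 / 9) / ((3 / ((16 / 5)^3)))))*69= 659456 / 125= 5275.65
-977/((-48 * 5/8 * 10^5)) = 977/3000000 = 0.00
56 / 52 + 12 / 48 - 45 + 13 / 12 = -1661 / 39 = -42.59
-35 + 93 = 58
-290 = -290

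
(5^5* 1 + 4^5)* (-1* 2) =-8298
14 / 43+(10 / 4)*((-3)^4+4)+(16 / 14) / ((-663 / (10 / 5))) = 84942847 / 399126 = 212.82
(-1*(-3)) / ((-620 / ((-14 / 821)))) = 21 / 254510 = 0.00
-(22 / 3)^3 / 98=-5324 / 1323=-4.02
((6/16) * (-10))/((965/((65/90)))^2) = -169/80457840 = -0.00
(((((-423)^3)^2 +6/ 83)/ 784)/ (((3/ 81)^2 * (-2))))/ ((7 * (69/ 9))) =-1039846129575571507491/ 20953184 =-49627117748575.66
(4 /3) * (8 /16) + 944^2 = 2673410 /3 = 891136.67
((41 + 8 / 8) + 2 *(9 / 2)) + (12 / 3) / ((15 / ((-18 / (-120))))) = 1276 / 25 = 51.04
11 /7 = 1.57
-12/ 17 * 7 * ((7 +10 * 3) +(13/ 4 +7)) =-233.47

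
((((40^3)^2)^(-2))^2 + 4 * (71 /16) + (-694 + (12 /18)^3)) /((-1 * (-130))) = -5137129431202004991999999999999999999999973 /987977168254402560000000000000000000000000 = -5.20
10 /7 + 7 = 59 /7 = 8.43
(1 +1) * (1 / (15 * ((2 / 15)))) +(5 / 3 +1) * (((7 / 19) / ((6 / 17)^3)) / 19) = 63632 / 29241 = 2.18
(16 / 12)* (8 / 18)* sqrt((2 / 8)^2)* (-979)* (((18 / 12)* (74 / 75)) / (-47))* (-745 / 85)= -21588908 / 539325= -40.03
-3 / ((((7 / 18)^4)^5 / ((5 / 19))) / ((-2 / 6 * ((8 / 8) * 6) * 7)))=382447086491882345233121280 / 216579008522089717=1765854821.77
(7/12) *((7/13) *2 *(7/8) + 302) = 36757/208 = 176.72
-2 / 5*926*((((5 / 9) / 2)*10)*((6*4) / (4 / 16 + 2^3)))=-296320 / 99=-2993.13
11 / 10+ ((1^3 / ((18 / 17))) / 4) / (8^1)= 3253 / 2880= 1.13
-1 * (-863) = 863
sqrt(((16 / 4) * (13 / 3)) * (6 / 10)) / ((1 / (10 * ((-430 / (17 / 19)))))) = -32680 * sqrt(65) / 17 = -15498.50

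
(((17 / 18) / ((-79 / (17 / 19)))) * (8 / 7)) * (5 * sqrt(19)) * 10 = -57800 * sqrt(19) / 94563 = -2.66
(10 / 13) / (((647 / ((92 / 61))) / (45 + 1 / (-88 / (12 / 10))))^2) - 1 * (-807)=807.01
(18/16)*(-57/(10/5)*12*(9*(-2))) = 13851/2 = 6925.50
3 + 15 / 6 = 5.50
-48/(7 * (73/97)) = -4656/511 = -9.11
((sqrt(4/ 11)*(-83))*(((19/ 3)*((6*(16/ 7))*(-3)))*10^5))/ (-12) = -2523200000*sqrt(11)/ 77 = -108681917.81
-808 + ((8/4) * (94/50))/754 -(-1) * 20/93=-708039329/876525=-807.78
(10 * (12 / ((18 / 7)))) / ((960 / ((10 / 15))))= 7 / 216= 0.03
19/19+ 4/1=5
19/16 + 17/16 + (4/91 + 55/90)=9517/3276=2.91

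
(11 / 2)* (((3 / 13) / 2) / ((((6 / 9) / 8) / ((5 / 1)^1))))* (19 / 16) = 9405 / 208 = 45.22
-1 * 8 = -8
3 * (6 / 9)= 2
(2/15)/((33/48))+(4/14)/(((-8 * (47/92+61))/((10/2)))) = 1248641/6536145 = 0.19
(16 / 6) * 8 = 64 / 3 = 21.33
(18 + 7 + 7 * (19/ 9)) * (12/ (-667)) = -1432/ 2001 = -0.72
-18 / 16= -9 / 8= -1.12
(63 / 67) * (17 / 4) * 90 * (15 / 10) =144585 / 268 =539.50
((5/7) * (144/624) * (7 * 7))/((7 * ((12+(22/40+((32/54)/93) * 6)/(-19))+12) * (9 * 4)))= 132525/99106709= 0.00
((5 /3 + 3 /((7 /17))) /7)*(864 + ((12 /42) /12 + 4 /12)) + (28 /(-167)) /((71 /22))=13486632494 /12200853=1105.38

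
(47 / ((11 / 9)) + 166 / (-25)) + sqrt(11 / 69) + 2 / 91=sqrt(759) / 69 + 796709 / 25025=32.24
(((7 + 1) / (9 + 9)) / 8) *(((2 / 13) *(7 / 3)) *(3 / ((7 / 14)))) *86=1204 / 117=10.29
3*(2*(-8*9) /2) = -216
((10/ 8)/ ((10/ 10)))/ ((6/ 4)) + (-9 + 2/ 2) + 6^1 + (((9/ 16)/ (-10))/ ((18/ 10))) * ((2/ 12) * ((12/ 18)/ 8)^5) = -55738369/ 47775744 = -1.17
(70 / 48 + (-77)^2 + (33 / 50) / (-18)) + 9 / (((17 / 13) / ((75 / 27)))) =60685301 / 10200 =5949.54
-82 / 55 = -1.49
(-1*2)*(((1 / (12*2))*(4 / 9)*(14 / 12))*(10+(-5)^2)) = -245 / 162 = -1.51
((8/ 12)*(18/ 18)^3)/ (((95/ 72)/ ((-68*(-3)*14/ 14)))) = 9792/ 95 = 103.07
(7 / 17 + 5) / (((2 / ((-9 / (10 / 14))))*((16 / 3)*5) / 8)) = -4347 / 425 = -10.23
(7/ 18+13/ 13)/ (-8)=-25/ 144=-0.17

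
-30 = -30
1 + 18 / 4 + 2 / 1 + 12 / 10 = 87 / 10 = 8.70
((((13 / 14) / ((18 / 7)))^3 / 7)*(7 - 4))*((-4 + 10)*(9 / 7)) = 2197 / 14112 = 0.16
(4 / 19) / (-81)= -4 / 1539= -0.00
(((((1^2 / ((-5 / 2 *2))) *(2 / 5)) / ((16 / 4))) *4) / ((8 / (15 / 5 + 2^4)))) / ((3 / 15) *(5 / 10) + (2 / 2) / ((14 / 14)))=-19 / 110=-0.17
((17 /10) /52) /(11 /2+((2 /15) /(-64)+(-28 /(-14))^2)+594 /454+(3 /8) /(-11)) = 509388 /167844599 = 0.00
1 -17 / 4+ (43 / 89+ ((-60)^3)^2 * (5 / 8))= 10380959999015 / 356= 29159999997.23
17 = 17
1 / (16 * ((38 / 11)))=11 / 608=0.02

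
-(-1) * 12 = 12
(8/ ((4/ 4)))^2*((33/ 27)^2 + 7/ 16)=10012/ 81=123.60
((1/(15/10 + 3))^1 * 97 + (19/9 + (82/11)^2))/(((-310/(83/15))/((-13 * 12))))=220.64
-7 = -7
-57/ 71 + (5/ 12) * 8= 539/ 213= 2.53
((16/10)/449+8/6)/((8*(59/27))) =20259/264910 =0.08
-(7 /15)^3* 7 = -2401 /3375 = -0.71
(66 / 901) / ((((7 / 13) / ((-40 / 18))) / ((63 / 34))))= -8580 / 15317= -0.56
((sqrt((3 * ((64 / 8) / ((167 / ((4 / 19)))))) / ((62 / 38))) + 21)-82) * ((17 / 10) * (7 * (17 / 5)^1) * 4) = -246806 / 25 + 16184 * sqrt(31062) / 129425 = -9850.20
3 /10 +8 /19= 0.72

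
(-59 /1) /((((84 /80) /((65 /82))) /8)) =-306800 /861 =-356.33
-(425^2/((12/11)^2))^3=-10439740203908447265625/2985984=-3496247871357799.39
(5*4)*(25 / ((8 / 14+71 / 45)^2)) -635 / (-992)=49506638915 / 454662368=108.89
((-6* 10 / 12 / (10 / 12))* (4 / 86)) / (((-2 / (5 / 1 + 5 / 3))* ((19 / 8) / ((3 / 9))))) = 320 / 2451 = 0.13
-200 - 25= -225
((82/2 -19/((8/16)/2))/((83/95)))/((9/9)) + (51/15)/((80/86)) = -604327/16600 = -36.41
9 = 9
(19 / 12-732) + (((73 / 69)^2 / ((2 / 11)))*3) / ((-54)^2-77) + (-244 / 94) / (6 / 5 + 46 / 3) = -730.57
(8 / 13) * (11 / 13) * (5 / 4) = 0.65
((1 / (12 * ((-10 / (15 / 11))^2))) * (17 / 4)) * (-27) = -0.18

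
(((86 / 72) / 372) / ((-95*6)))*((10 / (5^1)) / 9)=-43 / 34350480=-0.00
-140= -140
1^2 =1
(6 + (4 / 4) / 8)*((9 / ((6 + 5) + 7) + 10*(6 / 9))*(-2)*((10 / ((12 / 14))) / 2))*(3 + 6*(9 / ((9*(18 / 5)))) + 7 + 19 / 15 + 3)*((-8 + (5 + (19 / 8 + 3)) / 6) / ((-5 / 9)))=-1061028311 / 11520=-92103.15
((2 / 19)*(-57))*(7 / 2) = -21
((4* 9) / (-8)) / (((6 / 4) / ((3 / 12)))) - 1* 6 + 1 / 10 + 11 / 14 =-821 / 140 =-5.86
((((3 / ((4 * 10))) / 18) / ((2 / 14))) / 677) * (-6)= -7 / 27080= -0.00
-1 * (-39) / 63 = 13 / 21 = 0.62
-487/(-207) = 487/207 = 2.35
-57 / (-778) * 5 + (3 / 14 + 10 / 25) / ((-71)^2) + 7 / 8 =681635313 / 549065720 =1.24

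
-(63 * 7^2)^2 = -9529569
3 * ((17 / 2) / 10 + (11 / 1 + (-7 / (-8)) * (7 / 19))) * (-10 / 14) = -27753 / 1064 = -26.08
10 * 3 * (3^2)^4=196830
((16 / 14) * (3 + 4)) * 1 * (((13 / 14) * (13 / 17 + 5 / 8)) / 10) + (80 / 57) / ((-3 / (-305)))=8356021 / 58140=143.72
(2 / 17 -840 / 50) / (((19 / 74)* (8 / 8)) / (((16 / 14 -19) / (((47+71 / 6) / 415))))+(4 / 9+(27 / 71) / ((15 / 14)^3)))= -1391319621000 / 62683049111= -22.20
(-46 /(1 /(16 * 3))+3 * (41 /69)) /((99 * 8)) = -4613 /1656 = -2.79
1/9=0.11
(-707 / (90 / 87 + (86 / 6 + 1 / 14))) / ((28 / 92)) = -150.46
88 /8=11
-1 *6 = -6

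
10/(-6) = -5/3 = -1.67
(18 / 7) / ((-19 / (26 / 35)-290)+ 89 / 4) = -936 / 106771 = -0.01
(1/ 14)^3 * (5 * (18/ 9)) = 5/ 1372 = 0.00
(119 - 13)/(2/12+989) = 636/5935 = 0.11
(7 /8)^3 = 343 /512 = 0.67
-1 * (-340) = 340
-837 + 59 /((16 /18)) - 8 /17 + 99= -91405 /136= -672.10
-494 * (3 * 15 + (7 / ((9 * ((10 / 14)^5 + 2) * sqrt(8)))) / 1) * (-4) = 58118606 * sqrt(2) / 330651 + 88920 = 89168.58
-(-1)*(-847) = -847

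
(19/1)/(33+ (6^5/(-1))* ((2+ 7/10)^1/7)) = -665/103821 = -0.01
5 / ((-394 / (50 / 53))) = -125 / 10441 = -0.01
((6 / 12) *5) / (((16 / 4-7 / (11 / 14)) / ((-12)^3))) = 880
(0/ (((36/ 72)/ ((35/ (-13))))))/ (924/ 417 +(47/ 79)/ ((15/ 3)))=0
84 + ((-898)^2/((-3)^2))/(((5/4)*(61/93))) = 100070956/915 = 109367.17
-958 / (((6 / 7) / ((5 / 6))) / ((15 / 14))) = -11975 / 12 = -997.92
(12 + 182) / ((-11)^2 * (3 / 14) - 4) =2716 / 307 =8.85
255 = 255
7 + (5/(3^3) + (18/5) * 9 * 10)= 8942/27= 331.19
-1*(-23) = 23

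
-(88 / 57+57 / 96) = -3899 / 1824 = -2.14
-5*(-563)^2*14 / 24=-11093915 / 12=-924492.92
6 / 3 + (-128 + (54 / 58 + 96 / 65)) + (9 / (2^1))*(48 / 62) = -7018521 / 58435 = -120.11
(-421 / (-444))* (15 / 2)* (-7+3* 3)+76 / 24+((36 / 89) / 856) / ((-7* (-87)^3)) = 17.39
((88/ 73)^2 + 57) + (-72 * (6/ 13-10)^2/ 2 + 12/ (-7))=-20290859669/ 6304207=-3218.62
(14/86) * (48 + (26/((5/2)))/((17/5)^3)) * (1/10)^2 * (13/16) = 5394571/84503600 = 0.06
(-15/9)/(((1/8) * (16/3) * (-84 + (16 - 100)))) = 5/336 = 0.01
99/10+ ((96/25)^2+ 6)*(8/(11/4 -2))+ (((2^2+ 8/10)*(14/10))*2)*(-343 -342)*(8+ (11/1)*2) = -344951017/1250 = -275960.81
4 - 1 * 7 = -3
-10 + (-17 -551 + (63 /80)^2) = -3695231 /6400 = -577.38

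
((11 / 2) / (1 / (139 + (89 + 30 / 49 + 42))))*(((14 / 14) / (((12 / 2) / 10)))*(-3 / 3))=-121550 / 49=-2480.61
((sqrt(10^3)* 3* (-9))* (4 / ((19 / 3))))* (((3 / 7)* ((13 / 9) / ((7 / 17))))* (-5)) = 4053.56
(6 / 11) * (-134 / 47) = -804 / 517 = -1.56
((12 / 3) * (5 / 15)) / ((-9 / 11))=-44 / 27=-1.63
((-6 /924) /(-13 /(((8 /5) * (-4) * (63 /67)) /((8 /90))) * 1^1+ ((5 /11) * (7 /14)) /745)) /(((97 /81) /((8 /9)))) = -0.03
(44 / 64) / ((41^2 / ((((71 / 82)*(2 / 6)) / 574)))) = 781 / 3797822784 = 0.00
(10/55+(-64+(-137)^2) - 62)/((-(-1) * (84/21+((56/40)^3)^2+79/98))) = 314021093750/207778747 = 1511.32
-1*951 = -951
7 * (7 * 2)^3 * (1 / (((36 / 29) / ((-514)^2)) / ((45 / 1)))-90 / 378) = 551871084800 / 3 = 183957028266.67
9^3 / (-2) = -729 / 2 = -364.50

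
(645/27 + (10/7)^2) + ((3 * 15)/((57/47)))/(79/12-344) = 875975125/33926571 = 25.82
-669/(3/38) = -8474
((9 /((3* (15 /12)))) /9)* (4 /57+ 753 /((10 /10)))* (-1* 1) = -34340 /171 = -200.82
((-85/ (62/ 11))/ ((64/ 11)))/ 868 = -0.00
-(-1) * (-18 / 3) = -6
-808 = -808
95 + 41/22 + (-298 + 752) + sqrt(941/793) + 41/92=sqrt(746213)/793 + 557925/1012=552.40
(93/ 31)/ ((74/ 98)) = 147/ 37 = 3.97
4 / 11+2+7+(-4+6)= 125 / 11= 11.36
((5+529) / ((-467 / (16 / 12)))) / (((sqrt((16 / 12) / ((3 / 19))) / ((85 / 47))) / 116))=-10530480 * sqrt(19) / 417031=-110.07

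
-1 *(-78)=78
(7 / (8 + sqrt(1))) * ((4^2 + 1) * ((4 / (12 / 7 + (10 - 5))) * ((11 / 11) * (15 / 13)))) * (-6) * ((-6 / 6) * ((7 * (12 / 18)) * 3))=466480 / 611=763.47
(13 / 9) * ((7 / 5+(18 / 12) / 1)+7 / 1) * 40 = 572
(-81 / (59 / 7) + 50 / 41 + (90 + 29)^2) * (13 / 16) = 222528553 / 19352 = 11499.00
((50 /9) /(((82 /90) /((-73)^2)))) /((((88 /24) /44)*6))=2664500 /41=64987.80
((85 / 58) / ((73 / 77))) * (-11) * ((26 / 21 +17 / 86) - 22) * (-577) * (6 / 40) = -30264.33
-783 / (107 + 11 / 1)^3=-783 / 1643032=-0.00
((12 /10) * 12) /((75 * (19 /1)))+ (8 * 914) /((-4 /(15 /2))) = -32561226 /2375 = -13709.99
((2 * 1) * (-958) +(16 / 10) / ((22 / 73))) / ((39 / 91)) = -735616 / 165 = -4458.28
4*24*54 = 5184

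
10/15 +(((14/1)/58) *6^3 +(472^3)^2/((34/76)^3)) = 52786398769855570928978/427431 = 123496889018006581.01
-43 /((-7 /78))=479.14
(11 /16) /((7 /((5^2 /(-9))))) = -275 /1008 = -0.27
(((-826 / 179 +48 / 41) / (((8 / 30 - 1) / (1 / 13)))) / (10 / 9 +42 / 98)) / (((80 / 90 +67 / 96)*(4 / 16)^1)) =27514287360 / 46522265933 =0.59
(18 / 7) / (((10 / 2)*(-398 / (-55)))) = 99 / 1393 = 0.07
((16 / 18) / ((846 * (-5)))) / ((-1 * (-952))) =-0.00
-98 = -98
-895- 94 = -989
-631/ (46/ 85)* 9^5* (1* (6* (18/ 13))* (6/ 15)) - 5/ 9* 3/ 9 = -1847048706163/ 8073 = -228793348.96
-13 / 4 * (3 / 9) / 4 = -0.27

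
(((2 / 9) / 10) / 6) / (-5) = -0.00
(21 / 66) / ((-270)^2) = 7 / 1603800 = 0.00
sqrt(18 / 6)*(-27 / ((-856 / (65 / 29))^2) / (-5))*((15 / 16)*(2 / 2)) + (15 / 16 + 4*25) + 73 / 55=342225*sqrt(3) / 9859695616 + 89993 / 880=102.26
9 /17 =0.53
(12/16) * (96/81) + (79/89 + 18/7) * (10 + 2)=237724/5607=42.40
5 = 5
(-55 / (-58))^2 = 0.90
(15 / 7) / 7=15 / 49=0.31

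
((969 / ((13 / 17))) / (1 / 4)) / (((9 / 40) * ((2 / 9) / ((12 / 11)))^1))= 110587.97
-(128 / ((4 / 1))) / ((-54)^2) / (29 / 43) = -344 / 21141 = -0.02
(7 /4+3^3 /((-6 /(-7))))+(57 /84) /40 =37259 /1120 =33.27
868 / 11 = 78.91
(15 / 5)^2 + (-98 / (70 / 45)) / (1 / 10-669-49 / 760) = 1541199 / 169471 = 9.09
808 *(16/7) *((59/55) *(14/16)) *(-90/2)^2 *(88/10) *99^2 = 302767160256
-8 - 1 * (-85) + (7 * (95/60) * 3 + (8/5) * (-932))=-27619/20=-1380.95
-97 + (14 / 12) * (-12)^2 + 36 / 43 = 3089 / 43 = 71.84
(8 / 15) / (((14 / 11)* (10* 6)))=11 / 1575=0.01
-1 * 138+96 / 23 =-3078 / 23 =-133.83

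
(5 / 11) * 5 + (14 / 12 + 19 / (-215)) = 47551 / 14190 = 3.35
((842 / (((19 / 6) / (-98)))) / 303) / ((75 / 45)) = -495096 / 9595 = -51.60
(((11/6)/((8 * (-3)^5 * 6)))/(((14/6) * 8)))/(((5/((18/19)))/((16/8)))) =-11/3447360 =-0.00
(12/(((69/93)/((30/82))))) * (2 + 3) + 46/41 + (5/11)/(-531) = 169138963/5508063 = 30.71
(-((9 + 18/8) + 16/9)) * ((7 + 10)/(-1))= 7973/36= 221.47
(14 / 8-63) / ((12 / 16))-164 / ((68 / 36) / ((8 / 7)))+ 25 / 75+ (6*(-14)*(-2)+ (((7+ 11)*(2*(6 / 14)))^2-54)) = 428530 / 2499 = 171.48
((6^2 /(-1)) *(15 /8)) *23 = -3105 /2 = -1552.50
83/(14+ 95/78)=6474/1187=5.45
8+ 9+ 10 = 27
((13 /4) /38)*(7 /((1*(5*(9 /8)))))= 91 /855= 0.11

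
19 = 19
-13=-13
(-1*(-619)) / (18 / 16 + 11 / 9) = 263.72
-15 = -15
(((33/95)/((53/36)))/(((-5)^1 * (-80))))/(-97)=-297/48839500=-0.00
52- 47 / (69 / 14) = 2930 / 69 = 42.46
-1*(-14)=14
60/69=20/23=0.87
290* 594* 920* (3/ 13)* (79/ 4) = 9389892600/ 13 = 722299430.77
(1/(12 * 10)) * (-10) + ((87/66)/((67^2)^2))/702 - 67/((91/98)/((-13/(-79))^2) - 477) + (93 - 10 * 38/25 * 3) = 2975702779333437217/62688596474777130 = 47.47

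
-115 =-115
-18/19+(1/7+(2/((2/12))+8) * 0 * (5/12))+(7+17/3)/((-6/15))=-12956/399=-32.47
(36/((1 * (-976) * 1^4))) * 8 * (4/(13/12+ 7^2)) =-864/36661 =-0.02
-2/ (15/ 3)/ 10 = -1/ 25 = -0.04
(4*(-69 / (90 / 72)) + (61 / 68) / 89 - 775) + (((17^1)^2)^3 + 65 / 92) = 4199643178619 / 173995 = 24136573.92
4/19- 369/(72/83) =-64625/152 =-425.16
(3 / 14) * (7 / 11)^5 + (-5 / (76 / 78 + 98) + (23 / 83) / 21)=-3241978277 / 216709581396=-0.01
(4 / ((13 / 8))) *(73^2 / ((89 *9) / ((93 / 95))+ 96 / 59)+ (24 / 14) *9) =7365580000 / 136455501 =53.98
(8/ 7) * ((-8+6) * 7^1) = -16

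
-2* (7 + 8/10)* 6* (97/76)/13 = -873/95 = -9.19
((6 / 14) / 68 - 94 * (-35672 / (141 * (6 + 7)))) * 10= 18293.40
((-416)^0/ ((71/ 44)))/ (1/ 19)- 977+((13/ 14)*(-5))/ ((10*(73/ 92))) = -35040570/ 36281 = -965.81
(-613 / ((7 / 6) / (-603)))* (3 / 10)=3326751 / 35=95050.03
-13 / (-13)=1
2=2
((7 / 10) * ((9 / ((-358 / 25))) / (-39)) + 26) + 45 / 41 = 10345493 / 381628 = 27.11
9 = 9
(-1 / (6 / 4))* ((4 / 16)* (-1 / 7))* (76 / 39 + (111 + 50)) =6355 / 1638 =3.88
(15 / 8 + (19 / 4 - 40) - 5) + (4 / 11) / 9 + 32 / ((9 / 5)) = -1809 / 88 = -20.56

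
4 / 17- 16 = -268 / 17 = -15.76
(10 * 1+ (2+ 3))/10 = 3/2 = 1.50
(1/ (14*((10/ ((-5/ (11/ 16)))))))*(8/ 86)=-16/ 3311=-0.00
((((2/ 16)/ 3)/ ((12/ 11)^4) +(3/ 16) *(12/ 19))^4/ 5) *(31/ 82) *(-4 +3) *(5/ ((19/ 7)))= -0.00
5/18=0.28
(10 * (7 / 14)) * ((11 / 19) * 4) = 220 / 19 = 11.58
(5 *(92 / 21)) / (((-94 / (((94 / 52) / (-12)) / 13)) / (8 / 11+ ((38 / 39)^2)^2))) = 1191515690 / 270943269597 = 0.00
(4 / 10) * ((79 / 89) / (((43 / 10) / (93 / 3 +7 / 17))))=1896 / 731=2.59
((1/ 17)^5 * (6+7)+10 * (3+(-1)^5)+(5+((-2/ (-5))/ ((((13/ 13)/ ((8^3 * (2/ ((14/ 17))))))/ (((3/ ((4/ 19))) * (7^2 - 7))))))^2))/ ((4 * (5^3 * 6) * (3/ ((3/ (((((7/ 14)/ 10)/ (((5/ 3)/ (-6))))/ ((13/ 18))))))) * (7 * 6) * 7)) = -6815013091301420941/ 16906237299000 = -403106.44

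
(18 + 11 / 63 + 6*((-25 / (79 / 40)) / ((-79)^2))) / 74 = 564151655 / 2298547818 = 0.25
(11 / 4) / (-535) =-11 / 2140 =-0.01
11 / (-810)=-11 / 810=-0.01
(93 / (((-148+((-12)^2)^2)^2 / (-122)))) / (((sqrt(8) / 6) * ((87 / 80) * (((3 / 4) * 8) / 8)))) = -37820 * sqrt(2) / 768256661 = -0.00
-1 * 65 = -65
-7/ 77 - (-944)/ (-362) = -5373/ 1991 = -2.70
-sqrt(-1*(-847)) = -11*sqrt(7) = -29.10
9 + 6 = 15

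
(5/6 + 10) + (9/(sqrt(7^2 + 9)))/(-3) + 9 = 119/6 - 3*sqrt(58)/58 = 19.44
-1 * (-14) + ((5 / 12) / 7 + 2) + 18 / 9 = 1517 / 84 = 18.06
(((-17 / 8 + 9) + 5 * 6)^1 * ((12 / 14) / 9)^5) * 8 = 9440 / 4084101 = 0.00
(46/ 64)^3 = 12167/ 32768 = 0.37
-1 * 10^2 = -100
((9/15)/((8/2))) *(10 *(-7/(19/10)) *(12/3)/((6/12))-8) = -4314/95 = -45.41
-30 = -30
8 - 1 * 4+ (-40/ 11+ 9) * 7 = 457/ 11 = 41.55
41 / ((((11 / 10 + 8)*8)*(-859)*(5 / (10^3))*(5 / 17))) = -34850 / 78169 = -0.45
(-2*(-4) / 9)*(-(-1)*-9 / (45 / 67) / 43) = -536 / 1935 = -0.28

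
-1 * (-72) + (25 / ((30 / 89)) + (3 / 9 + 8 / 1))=309 / 2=154.50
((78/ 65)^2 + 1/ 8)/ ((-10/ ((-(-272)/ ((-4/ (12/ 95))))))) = 1.34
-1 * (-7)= 7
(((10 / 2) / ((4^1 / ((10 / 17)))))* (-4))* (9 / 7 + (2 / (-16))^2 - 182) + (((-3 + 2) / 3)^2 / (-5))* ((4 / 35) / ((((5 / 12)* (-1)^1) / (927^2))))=2746177997 / 476000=5769.28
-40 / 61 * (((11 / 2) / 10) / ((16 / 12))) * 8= -132 / 61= -2.16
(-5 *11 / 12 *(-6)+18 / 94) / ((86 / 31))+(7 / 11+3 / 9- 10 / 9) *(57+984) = -36609203 / 266772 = -137.23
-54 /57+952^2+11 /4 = 68879241 /76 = 906305.80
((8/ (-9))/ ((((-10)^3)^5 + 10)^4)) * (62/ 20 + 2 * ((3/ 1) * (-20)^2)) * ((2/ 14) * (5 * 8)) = -6866/ 562499999999977500000000000337499999999997750000000000005625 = -0.00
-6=-6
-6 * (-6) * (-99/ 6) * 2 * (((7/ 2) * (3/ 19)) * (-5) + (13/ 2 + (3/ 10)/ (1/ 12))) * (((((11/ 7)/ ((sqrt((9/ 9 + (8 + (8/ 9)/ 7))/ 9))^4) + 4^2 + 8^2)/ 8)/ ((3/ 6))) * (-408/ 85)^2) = -3214061784445248/ 785234375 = -4093124.15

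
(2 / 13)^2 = 4 / 169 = 0.02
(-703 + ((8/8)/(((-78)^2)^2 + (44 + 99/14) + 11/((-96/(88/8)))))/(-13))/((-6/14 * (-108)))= -1591274068644869/104769924454260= -15.19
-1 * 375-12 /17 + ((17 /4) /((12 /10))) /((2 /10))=-358.00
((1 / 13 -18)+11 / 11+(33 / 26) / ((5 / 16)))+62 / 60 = -4613 / 390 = -11.83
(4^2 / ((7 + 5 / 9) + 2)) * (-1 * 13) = -936 / 43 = -21.77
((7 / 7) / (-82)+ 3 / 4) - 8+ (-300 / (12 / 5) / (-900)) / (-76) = -814849 / 112176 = -7.26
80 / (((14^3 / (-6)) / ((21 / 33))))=-60 / 539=-0.11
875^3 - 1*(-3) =669921878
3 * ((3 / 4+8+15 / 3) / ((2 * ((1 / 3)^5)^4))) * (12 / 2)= 1725958278495 / 4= 431489569623.75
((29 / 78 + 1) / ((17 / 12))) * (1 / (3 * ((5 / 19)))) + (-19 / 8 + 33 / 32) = -12433 / 106080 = -0.12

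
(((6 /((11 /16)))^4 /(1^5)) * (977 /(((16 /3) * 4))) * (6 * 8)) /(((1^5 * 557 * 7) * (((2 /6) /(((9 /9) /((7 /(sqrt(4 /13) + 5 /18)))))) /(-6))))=-7001.41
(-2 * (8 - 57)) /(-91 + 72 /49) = -4802 /4387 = -1.09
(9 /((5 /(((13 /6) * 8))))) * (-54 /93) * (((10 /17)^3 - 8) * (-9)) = -968018688 /761515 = -1271.17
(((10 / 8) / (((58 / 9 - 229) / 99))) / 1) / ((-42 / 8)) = 1485 / 14021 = 0.11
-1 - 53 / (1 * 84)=-137 / 84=-1.63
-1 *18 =-18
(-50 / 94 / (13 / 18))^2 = 202500 / 373321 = 0.54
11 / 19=0.58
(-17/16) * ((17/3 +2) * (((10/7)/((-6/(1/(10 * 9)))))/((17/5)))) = 115/18144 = 0.01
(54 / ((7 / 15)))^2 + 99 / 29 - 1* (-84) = 19151115 / 1421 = 13477.21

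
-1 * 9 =-9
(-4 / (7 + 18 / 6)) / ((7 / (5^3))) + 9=13 / 7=1.86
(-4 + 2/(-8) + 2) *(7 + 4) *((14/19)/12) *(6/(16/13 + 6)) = -9009/7144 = -1.26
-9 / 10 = -0.90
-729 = -729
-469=-469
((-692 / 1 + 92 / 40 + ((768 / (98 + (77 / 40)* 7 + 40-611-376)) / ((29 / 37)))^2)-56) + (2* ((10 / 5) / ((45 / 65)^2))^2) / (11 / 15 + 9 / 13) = -2055742798448350670881 / 2855607144844242330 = -719.90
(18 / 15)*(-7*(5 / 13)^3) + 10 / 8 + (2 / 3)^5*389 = 111041779 / 2135484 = 52.00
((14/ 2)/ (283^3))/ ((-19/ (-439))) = 3073/ 430638553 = 0.00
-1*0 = 0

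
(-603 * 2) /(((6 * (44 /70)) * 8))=-7035 /176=-39.97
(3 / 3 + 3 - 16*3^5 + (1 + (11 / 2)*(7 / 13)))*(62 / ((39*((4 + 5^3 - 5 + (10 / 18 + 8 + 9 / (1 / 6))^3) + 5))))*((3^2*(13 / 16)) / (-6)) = 0.03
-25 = -25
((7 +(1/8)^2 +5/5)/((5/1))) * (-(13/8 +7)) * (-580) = 1026513/128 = 8019.63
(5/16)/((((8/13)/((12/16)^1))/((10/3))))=325/256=1.27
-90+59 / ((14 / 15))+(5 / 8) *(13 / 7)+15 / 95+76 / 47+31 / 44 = -1818869 / 78584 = -23.15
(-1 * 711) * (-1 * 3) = 2133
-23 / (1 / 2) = -46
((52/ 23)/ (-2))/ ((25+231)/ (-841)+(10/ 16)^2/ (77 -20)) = 79767168/ 20995849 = 3.80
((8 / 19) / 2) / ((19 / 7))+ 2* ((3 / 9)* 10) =6.74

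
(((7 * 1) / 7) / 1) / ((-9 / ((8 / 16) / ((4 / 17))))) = -17 / 72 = -0.24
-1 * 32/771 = -32/771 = -0.04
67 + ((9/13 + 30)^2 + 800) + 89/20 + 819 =8897741/3380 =2632.47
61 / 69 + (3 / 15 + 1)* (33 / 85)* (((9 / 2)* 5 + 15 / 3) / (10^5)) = 518575141 / 586500000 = 0.88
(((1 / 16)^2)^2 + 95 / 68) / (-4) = -0.35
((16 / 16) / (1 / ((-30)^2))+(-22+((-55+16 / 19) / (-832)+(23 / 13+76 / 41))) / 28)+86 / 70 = 81716263361 / 90737920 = 900.57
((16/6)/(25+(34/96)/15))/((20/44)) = 4224/18017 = 0.23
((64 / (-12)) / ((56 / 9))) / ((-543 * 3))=2 / 3801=0.00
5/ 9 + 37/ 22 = 443/ 198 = 2.24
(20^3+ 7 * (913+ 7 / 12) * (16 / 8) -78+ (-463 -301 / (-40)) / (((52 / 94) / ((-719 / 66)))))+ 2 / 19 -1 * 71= 38617339873 / 1304160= 29610.89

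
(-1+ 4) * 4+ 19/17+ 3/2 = 497/34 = 14.62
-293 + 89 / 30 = -8701 / 30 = -290.03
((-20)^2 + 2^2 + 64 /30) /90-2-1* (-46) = 48.51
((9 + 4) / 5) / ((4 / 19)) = 247 / 20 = 12.35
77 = 77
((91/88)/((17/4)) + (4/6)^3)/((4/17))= 5449/2376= 2.29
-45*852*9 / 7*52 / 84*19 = -28409940 / 49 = -579794.69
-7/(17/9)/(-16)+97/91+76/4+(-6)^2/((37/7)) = 24826489/915824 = 27.11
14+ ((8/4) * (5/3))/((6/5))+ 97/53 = 8876/477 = 18.61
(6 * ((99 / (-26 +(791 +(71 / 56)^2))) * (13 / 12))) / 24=0.03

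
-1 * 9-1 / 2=-19 / 2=-9.50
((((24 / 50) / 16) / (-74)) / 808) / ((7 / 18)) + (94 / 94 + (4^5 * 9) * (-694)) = -133848341261627 / 20927200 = -6395903.00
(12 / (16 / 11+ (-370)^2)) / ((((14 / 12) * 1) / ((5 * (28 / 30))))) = 44 / 125493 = 0.00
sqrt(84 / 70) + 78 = sqrt(30) / 5 + 78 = 79.10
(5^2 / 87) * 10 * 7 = 20.11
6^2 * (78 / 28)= 702 / 7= 100.29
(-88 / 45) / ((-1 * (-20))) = -22 / 225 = -0.10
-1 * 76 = -76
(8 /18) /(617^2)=4 /3426201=0.00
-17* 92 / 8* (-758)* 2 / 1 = 296378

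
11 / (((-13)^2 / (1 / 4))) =11 / 676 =0.02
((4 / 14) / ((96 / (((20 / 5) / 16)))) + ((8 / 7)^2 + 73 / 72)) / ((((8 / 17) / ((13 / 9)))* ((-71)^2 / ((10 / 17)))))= 4257565 / 5121978624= 0.00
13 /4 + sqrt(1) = 17 /4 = 4.25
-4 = -4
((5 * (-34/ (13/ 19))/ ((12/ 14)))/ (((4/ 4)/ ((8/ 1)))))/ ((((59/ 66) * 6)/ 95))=-41073.36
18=18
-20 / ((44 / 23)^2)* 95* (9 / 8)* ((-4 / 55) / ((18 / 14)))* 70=12312475 / 5324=2312.64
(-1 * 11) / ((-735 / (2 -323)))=-4.80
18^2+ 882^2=778248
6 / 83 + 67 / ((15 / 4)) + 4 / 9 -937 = -3431033 / 3735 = -918.62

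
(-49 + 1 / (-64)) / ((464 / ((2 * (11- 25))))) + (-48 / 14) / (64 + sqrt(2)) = 2.91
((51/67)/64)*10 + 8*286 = 4905727/2144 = 2288.12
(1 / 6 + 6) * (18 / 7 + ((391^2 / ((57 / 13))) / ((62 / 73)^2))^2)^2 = 22812251682258930439440698800892481224220325 / 677610721630914721703424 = 33665718315898270944.30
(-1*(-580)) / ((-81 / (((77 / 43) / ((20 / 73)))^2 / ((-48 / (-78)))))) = -11911556657 / 23963040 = -497.08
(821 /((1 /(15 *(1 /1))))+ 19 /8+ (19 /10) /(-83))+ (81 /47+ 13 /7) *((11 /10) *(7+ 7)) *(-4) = 377516635 /31208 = 12096.79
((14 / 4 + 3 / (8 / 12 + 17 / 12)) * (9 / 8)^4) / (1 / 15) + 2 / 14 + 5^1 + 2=36079907 / 286720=125.84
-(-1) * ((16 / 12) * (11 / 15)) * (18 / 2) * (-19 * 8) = -6688 / 5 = -1337.60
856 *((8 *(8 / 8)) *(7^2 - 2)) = 321856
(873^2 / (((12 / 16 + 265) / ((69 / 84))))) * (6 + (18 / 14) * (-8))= -525869010 / 52087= -10095.97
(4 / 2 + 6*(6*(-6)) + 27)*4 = -748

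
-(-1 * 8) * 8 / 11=64 / 11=5.82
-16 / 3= -5.33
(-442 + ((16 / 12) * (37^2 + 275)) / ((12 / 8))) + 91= 3331 / 3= 1110.33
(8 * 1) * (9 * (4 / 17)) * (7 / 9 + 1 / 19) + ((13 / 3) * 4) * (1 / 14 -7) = -719182 / 6783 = -106.03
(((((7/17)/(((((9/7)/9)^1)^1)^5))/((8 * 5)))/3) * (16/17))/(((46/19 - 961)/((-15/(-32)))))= -2235331/84216912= -0.03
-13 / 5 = -2.60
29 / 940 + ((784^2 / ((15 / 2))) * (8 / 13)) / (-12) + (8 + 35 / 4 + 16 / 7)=-1610435299 / 384930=-4183.71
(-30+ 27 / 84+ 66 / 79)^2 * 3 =12211702803 / 4892944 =2495.78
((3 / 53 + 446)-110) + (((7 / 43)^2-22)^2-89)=729.89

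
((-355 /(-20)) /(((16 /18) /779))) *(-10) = -155556.56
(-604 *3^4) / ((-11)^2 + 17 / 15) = -183465 / 458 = -400.58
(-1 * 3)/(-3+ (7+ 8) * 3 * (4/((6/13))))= -1/129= -0.01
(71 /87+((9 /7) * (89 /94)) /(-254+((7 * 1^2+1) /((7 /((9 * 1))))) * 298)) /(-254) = -131400659 /40875377736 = -0.00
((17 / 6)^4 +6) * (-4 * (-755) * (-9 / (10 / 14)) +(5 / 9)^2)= -2680559.62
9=9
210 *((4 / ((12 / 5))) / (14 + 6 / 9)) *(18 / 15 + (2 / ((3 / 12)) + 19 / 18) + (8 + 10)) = 674.28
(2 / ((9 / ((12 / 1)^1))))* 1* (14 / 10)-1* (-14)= 17.73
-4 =-4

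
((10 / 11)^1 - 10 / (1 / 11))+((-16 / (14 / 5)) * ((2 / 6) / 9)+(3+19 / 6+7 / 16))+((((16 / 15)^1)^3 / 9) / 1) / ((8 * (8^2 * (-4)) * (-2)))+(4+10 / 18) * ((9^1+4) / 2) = -73.09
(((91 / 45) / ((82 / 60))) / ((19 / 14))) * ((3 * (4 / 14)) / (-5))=-728 / 3895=-0.19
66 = 66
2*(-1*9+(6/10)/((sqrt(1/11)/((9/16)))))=-18+27*sqrt(11)/40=-15.76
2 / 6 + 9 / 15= 14 / 15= 0.93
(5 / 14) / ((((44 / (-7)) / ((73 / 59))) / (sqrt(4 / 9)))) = -365 / 7788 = -0.05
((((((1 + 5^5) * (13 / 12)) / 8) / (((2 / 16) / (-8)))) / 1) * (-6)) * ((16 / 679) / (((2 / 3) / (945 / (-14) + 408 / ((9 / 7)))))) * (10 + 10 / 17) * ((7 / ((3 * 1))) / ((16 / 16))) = 58479707520 / 1649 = 35463740.16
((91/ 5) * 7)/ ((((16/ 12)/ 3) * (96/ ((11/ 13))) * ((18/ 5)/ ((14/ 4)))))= 3773/ 1536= 2.46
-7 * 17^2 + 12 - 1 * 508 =-2519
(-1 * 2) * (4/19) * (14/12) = -28/57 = -0.49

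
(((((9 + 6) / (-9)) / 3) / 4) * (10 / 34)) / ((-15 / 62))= 155 / 918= 0.17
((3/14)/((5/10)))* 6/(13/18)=324/91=3.56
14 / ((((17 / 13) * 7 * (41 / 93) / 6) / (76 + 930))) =14595048 / 697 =20939.81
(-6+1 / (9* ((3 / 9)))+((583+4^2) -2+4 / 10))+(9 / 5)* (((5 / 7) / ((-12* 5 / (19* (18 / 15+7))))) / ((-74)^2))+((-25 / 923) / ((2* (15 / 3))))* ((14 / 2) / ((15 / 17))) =6280500452167 / 10614130800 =591.71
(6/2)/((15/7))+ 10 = 57/5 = 11.40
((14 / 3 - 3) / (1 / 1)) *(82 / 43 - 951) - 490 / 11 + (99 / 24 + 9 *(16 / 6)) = -18143245 / 11352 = -1598.24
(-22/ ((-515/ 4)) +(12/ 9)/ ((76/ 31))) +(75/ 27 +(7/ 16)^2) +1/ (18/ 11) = 96829873/ 22544640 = 4.30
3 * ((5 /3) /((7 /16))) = 11.43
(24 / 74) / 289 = 12 / 10693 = 0.00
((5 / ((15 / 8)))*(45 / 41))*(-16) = -1920 / 41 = -46.83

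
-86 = -86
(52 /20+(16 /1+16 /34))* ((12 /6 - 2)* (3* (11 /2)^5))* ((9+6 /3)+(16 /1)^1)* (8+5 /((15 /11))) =0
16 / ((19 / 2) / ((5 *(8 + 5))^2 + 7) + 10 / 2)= 135424 / 42339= 3.20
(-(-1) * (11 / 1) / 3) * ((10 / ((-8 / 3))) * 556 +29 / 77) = -160516 / 21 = -7643.62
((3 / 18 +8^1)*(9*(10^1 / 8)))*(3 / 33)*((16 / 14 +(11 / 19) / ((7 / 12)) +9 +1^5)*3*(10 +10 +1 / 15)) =5101047 / 836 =6101.73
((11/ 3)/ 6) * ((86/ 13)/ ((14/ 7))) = 473/ 234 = 2.02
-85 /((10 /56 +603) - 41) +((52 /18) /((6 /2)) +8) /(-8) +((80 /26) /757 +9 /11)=-278412467 /619628724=-0.45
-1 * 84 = -84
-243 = -243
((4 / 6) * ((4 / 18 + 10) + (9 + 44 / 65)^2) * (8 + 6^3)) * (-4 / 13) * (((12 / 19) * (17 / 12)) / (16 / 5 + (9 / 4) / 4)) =-275009425408 / 242318115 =-1134.91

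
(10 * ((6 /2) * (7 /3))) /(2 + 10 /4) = 140 /9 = 15.56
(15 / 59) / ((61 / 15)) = 225 / 3599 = 0.06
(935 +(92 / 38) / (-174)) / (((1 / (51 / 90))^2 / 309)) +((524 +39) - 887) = 11461294861 / 123975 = 92448.44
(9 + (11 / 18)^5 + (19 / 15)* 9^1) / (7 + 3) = 193541191 / 94478400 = 2.05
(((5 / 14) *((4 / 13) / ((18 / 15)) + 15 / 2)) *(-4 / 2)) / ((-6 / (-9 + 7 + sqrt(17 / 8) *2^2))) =-3025 / 1638 + 3025 *sqrt(34) / 3276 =3.54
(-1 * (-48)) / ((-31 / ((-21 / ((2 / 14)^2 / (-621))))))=-30672432 / 31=-989433.29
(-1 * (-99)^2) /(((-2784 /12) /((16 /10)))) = 9801 /145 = 67.59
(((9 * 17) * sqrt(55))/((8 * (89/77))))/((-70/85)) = -28611 * sqrt(55)/1424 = -149.01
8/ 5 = 1.60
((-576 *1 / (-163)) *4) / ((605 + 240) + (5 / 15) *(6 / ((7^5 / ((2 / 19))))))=81749248 / 4887036823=0.02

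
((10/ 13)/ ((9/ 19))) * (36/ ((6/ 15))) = 1900/ 13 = 146.15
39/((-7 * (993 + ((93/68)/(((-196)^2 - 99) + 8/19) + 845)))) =-0.00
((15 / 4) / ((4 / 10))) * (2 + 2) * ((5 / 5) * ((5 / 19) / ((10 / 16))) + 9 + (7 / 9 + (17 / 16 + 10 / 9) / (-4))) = 880575 / 2432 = 362.08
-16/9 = -1.78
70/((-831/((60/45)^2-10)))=5180/7479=0.69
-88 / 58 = -44 / 29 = -1.52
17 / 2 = 8.50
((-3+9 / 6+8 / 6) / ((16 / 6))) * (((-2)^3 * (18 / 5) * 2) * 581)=10458 / 5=2091.60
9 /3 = 3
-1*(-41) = 41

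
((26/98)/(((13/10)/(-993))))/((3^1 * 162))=-1655/3969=-0.42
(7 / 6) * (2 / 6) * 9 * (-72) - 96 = -348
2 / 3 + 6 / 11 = 40 / 33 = 1.21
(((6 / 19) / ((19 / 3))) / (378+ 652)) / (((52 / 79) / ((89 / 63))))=7031 / 67673060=0.00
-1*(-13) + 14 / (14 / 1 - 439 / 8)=4139 / 327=12.66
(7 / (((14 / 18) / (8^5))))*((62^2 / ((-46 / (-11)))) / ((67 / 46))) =12470059008 / 67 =186120283.70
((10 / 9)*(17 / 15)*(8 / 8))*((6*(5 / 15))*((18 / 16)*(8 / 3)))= 68 / 9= 7.56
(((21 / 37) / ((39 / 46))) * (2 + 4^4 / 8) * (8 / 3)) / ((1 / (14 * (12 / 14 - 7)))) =-7532224 / 1443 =-5219.84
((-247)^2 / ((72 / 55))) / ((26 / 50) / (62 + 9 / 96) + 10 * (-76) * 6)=-10.22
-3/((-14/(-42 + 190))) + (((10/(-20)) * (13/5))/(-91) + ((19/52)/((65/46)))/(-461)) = 17303283/545363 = 31.73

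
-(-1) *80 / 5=16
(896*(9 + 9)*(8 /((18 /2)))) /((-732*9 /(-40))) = 143360 /1647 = 87.04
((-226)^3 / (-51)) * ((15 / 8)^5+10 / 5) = 1190261607167 / 208896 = 5697866.92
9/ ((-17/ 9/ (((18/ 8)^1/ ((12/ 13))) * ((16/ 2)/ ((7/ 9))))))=-119.46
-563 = -563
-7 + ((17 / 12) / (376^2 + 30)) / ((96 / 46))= -33538153 / 4791168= -7.00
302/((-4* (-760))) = 151/1520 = 0.10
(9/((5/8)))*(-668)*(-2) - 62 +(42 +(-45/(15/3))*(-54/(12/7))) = 195019/10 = 19501.90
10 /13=0.77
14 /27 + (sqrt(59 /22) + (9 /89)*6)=2704 /2403 + sqrt(1298) /22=2.76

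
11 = 11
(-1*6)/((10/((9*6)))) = -162/5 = -32.40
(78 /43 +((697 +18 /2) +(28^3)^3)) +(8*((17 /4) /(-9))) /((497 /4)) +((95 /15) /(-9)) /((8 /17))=48831591354201313775 /4616136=10578455954114.29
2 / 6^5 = 1 / 3888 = 0.00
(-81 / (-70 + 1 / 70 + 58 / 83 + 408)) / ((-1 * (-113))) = -470610 / 222375299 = -0.00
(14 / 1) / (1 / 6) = 84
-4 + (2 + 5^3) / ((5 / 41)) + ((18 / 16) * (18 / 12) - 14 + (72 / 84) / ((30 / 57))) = 574961 / 560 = 1026.72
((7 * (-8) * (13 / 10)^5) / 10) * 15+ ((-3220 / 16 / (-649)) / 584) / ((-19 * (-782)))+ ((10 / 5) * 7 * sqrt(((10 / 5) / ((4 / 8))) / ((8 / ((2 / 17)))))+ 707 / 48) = -2728394884422487 / 9181662600000+ 14 * sqrt(17) / 17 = -293.76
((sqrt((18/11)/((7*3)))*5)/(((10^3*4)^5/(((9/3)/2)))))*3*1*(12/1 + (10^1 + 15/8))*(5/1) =1719*sqrt(462)/50462720000000000000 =0.00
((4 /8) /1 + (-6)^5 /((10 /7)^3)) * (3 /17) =-2000001 /4250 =-470.59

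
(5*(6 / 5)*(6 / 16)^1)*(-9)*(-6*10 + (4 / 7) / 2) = 16929 / 14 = 1209.21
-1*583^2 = -339889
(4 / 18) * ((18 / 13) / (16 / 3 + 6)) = 6 / 221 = 0.03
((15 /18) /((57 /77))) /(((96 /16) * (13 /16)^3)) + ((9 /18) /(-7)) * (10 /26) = 5085875 /15778854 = 0.32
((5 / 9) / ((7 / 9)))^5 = 3125 / 16807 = 0.19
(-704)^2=495616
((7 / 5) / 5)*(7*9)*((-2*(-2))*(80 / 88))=3528 / 55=64.15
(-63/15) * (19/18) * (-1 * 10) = 133/3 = 44.33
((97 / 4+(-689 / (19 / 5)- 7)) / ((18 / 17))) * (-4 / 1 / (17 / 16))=99752 / 171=583.35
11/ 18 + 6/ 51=223/ 306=0.73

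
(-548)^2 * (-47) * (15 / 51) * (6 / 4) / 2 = -3113445.88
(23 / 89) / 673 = 23 / 59897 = 0.00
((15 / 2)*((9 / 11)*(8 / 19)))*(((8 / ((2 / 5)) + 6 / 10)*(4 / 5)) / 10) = 22248 / 5225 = 4.26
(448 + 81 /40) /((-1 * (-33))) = 18001 /1320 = 13.64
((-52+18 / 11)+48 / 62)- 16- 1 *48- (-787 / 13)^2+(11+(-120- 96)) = -229564820 / 57629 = -3983.49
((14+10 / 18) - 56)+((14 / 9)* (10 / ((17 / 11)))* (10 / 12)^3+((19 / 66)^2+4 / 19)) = -1341994925 / 37988676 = -35.33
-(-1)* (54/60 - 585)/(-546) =1947/1820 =1.07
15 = 15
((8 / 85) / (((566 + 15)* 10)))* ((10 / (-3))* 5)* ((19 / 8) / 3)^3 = -6859 / 51202368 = -0.00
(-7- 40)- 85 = -132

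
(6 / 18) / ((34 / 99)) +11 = 407 / 34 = 11.97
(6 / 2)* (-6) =-18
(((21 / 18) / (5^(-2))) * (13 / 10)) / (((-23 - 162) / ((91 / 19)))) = -8281 / 8436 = -0.98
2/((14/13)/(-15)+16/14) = 1365/731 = 1.87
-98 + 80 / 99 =-9622 / 99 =-97.19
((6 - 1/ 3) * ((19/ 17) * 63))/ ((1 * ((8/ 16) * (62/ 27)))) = 10773/ 31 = 347.52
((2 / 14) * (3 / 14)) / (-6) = -1 / 196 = -0.01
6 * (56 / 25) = 336 / 25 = 13.44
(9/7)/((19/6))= 0.41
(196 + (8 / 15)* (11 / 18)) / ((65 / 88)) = 2332352 / 8775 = 265.80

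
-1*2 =-2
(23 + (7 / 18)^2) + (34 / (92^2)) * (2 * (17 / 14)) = 55575815 / 2399544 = 23.16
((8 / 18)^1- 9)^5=-45839.63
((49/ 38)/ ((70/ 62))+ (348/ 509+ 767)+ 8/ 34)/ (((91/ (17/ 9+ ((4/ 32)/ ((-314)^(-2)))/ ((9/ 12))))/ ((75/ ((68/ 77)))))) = 10285947615563455/ 872014728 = 11795612.26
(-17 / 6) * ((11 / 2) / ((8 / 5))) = -935 / 96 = -9.74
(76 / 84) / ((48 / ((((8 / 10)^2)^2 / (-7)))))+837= 230697821 / 275625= 837.00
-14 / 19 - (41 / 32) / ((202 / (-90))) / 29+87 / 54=14327831 / 16027488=0.89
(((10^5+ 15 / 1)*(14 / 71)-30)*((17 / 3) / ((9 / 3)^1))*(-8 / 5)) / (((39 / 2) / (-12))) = 304222208 / 8307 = 36622.39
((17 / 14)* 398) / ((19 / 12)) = 40596 / 133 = 305.23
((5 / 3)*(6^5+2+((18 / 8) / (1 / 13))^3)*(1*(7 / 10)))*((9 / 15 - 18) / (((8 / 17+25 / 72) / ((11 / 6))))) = -621003999 / 416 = -1492798.07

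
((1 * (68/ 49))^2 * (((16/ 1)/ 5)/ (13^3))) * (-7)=-0.02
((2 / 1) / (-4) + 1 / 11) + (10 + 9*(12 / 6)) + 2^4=959 / 22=43.59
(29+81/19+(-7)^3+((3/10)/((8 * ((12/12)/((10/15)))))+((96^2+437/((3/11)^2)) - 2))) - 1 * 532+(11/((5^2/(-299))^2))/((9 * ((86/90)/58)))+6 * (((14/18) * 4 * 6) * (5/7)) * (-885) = -337802693791/7353000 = -45940.80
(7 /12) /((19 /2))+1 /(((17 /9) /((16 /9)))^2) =31207 /32946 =0.95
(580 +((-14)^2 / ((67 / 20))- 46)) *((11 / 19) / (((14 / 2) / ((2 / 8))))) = 218339 / 17822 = 12.25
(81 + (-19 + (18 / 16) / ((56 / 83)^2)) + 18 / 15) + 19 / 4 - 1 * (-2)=9084533 / 125440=72.42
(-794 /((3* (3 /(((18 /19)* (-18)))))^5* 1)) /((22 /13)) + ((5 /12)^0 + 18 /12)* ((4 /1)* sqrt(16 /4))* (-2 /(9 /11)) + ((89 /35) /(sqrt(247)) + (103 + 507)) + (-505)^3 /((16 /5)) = -157803861938727541 /3922140816 + 89* sqrt(247) /8645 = -40234114.15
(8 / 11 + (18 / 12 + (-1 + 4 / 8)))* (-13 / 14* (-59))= 14573 / 154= 94.63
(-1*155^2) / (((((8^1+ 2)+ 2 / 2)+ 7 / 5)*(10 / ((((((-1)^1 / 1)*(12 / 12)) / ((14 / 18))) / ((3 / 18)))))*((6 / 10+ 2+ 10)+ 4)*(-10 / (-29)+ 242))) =3034125 / 8166536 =0.37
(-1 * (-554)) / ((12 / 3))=277 / 2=138.50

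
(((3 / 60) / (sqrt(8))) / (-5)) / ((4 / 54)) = -27 * sqrt(2) / 800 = -0.05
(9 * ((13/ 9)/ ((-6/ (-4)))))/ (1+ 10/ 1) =26/ 33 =0.79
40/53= 0.75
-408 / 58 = -7.03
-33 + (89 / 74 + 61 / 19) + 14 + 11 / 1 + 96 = 129933 / 1406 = 92.41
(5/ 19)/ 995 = 1/ 3781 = 0.00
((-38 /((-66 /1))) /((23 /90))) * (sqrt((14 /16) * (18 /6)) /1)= 285 * sqrt(42) /506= 3.65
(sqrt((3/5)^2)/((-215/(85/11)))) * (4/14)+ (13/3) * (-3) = -215317/16555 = -13.01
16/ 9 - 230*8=-16544/ 9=-1838.22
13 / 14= 0.93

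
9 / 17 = 0.53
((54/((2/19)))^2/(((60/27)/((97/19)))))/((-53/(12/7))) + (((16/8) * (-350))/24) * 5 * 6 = -20430.67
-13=-13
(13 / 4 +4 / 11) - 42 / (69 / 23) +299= 12699 / 44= 288.61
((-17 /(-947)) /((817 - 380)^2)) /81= 17 /14648659083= 0.00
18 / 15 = 6 / 5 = 1.20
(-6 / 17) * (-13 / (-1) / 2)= -39 / 17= -2.29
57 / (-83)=-57 / 83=-0.69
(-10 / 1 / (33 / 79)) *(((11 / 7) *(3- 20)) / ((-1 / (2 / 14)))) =-13430 / 147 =-91.36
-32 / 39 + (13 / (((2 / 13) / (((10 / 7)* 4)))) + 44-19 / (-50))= 7185587 / 13650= 526.42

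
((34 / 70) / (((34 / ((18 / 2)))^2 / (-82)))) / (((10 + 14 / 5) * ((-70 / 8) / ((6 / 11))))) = 9963 / 733040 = 0.01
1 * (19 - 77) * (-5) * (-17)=-4930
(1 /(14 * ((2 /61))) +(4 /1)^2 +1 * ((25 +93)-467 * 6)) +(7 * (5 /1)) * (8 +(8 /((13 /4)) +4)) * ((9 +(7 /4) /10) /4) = -1095517 /728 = -1504.83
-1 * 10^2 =-100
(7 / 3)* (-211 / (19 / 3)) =-1477 / 19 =-77.74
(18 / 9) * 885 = 1770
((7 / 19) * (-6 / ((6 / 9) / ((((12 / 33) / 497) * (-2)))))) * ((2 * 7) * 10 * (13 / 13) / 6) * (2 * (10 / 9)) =11200 / 44517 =0.25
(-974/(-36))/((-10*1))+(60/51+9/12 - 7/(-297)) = -19073/25245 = -0.76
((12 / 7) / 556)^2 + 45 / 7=6086124 / 946729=6.43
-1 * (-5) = 5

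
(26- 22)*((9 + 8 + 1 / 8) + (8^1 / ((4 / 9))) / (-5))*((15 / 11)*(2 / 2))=1623 / 22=73.77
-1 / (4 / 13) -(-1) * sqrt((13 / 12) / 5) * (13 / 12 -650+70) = -6947 * sqrt(195) / 360 -13 / 4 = -272.72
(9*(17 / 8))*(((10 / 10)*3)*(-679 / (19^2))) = -311661 / 2888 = -107.92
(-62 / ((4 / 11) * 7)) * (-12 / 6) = 341 / 7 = 48.71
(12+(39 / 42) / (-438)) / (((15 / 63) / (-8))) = -147142 / 365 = -403.13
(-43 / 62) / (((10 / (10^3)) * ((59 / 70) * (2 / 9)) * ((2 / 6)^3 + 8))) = -2612250 / 56699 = -46.07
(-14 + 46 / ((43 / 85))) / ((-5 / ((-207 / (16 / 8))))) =342378 / 215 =1592.46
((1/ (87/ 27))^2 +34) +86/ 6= 122188/ 2523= 48.43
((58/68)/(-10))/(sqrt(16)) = -29/1360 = -0.02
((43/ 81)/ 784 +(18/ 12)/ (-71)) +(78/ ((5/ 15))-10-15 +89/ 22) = 10565321071/ 49596624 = 213.03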